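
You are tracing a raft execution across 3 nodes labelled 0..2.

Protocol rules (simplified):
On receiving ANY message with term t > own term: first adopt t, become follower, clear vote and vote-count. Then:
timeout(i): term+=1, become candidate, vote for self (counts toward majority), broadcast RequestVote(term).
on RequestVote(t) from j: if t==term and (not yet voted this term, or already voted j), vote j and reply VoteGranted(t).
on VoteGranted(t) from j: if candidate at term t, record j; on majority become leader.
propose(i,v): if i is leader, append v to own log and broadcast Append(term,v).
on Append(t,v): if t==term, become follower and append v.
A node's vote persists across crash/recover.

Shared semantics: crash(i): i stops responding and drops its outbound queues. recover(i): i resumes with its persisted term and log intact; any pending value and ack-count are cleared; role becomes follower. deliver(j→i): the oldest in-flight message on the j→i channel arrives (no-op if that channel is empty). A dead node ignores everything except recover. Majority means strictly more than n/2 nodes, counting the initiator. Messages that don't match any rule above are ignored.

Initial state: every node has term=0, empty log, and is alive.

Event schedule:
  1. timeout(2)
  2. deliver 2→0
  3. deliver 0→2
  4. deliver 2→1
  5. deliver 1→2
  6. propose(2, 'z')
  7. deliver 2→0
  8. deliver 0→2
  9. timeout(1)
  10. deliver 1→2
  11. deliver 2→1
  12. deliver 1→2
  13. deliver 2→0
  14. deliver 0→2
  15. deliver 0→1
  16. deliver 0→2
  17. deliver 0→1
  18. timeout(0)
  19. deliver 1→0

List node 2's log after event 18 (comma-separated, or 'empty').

z

e1 timeout(2): 2[cand,t=1,-]
e2 deliver 2→0: 0[foll,t=1,-]
e3 deliver 0→2: 2[lead,t=1,-]
e4 deliver 2→1: 1[foll,t=1,-]
e5 deliver 1→2: ·
e6 propose(2,'z'): 2[lead,t=1,z]
e7 deliver 2→0: 0[foll,t=1,z]
e8 deliver 0→2: ·
e9 timeout(1): 1[cand,t=2,-]
e10 deliver 1→2: 2[foll,t=2,z]
e11 deliver 2→1: ·
e12 deliver 1→2: ·
e13 deliver 2→0: ·
e14 deliver 0→2: ·
e15 deliver 0→1: ·
e16 deliver 0→2: ·
e17 deliver 0→1: ·
e18 timeout(0): 0[cand,t=2,z]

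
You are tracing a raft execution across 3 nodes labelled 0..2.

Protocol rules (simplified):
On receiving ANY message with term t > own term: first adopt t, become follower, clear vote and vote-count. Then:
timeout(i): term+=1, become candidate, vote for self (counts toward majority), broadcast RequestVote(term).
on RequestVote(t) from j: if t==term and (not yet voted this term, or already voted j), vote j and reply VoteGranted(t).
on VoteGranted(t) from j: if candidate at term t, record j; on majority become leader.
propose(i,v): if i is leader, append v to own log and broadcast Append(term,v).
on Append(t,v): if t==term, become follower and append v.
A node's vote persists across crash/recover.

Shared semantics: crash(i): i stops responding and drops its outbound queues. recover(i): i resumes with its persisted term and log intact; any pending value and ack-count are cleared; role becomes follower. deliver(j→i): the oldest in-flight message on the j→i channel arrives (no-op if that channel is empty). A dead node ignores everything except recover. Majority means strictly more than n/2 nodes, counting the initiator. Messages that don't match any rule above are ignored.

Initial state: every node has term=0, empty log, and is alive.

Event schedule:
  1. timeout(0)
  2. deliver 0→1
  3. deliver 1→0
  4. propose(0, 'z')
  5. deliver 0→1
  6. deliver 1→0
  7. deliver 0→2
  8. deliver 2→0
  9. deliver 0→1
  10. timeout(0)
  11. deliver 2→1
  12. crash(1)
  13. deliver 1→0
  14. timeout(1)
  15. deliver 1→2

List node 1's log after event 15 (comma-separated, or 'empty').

[1] timeout(0) → N0(cand t1 [-])
[2] deliver 0→1 → N1(foll t1 [-])
[3] deliver 1→0 → N0(lead t1 [-])
[4] propose(0,'z') → N0(lead t1 [z])
[5] deliver 0→1 → N1(foll t1 [z])
[6] deliver 1→0 → ∅
[7] deliver 0→2 → N2(foll t1 [-])
[8] deliver 2→0 → ∅
[9] deliver 0→1 → ∅
[10] timeout(0) → N0(cand t2 [z])
[11] deliver 2→1 → ∅
[12] crash(1) → N1(✗foll t1 [z])
[13] deliver 1→0 → ∅
[14] timeout(1) → ∅
[15] deliver 1→2 → ∅

z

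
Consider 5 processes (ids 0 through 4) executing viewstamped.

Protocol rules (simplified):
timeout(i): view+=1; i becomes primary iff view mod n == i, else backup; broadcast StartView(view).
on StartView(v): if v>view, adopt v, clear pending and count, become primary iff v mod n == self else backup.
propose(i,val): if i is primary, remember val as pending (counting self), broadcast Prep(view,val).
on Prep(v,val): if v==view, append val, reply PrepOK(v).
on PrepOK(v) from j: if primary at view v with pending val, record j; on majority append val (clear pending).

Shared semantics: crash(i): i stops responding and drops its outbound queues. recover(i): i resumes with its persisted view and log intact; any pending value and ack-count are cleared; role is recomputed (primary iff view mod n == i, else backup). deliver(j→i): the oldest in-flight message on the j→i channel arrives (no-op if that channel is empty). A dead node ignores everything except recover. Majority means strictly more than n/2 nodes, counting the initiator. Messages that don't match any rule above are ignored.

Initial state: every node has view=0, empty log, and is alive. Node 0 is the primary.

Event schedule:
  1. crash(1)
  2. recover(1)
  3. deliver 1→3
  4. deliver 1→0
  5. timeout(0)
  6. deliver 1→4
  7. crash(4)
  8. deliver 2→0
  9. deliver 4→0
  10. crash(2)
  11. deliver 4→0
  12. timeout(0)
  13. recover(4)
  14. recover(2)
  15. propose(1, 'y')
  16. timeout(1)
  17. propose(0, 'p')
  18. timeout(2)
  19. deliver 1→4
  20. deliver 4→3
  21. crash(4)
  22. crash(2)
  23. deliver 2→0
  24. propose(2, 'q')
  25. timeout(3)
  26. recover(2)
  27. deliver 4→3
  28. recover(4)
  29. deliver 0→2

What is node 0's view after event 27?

after 1 — crash(1): n1:✗back/v0/[-]
after 2 — recover(1): n1:back/v0/[-]
after 3 — deliver 1→3: ·
after 4 — deliver 1→0: ·
after 5 — timeout(0): n0:back/v1/[-]
after 6 — deliver 1→4: ·
after 7 — crash(4): n4:✗back/v0/[-]
after 8 — deliver 2→0: ·
after 9 — deliver 4→0: ·
after 10 — crash(2): n2:✗back/v0/[-]
after 11 — deliver 4→0: ·
after 12 — timeout(0): n0:back/v2/[-]
after 13 — recover(4): n4:back/v0/[-]
after 14 — recover(2): n2:back/v0/[-]
after 15 — propose(1,'y'): ·
after 16 — timeout(1): n1:prim/v1/[-]
after 17 — propose(0,'p'): ·
after 18 — timeout(2): n2:back/v1/[-]
after 19 — deliver 1→4: n4:back/v1/[-]
after 20 — deliver 4→3: ·
after 21 — crash(4): n4:✗back/v1/[-]
after 22 — crash(2): n2:✗back/v1/[-]
after 23 — deliver 2→0: ·
after 24 — propose(2,'q'): ·
after 25 — timeout(3): n3:back/v1/[-]
after 26 — recover(2): n2:back/v1/[-]
after 27 — deliver 4→3: ·

2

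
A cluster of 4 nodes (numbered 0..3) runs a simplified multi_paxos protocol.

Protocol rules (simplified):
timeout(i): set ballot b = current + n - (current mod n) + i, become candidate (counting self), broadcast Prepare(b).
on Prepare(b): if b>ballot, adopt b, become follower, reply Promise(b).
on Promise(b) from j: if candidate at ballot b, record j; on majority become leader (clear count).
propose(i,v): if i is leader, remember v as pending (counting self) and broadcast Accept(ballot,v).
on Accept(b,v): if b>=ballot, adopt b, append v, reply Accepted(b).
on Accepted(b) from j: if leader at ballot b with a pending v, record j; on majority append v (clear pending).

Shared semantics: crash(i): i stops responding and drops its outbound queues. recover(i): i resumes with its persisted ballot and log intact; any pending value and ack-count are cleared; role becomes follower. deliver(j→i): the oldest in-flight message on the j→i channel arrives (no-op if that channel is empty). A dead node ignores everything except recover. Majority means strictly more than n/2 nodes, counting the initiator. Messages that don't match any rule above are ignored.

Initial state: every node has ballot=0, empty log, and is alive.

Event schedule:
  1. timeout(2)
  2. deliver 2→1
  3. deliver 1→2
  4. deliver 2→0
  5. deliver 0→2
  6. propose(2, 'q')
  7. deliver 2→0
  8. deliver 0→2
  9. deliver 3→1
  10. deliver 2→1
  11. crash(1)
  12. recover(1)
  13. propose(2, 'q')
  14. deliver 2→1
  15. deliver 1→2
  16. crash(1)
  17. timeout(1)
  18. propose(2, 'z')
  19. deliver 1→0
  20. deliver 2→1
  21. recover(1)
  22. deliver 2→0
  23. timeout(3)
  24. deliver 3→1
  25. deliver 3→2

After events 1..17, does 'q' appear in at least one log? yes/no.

yes

e1 timeout(2): 2[cand,b=6,-]
e2 deliver 2→1: 1[foll,b=6,-]
e3 deliver 1→2: ·
e4 deliver 2→0: 0[foll,b=6,-]
e5 deliver 0→2: 2[lead,b=6,-]
e6 propose(2,'q'): ·
e7 deliver 2→0: 0[foll,b=6,q]
e8 deliver 0→2: ·
e9 deliver 3→1: ·
e10 deliver 2→1: 1[foll,b=6,q]
e11 crash(1): 1[✗foll,b=6,q]
e12 recover(1): 1[foll,b=6,q]
e13 propose(2,'q'): ·
e14 deliver 2→1: 1[foll,b=6,q,q]
e15 deliver 1→2: ·
e16 crash(1): 1[✗foll,b=6,q,q]
e17 timeout(1): ·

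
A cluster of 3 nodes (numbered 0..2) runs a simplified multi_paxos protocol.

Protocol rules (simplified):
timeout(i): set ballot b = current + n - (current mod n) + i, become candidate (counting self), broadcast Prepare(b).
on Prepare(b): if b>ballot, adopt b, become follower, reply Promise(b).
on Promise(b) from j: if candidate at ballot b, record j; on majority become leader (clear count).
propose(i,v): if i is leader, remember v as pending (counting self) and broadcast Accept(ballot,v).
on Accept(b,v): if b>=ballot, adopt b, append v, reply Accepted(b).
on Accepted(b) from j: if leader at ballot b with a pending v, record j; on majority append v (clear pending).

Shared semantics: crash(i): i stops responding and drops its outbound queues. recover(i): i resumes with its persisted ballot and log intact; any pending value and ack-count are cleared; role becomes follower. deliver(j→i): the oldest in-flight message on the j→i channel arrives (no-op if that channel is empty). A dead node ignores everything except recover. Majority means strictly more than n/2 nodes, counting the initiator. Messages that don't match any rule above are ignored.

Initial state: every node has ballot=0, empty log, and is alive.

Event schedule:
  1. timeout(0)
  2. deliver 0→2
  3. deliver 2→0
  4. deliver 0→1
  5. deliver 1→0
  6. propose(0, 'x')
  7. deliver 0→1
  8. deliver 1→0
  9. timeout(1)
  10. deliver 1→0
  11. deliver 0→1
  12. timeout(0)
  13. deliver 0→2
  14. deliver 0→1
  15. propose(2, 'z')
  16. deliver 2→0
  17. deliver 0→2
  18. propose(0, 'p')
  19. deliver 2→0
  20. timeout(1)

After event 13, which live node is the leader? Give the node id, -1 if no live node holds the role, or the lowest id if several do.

1

step 1 timeout(0): 0={cand,b=3,log=-}
step 2 deliver 0→2: 2={foll,b=3,log=-}
step 3 deliver 2→0: 0={lead,b=3,log=-}
step 4 deliver 0→1: 1={foll,b=3,log=-}
step 5 deliver 1→0: —
step 6 propose(0,'x'): —
step 7 deliver 0→1: 1={foll,b=3,log=x}
step 8 deliver 1→0: 0={lead,b=3,log=x}
step 9 timeout(1): 1={cand,b=7,log=x}
step 10 deliver 1→0: 0={foll,b=7,log=x}
step 11 deliver 0→1: 1={lead,b=7,log=x}
step 12 timeout(0): 0={cand,b=9,log=x}
step 13 deliver 0→2: 2={foll,b=3,log=x}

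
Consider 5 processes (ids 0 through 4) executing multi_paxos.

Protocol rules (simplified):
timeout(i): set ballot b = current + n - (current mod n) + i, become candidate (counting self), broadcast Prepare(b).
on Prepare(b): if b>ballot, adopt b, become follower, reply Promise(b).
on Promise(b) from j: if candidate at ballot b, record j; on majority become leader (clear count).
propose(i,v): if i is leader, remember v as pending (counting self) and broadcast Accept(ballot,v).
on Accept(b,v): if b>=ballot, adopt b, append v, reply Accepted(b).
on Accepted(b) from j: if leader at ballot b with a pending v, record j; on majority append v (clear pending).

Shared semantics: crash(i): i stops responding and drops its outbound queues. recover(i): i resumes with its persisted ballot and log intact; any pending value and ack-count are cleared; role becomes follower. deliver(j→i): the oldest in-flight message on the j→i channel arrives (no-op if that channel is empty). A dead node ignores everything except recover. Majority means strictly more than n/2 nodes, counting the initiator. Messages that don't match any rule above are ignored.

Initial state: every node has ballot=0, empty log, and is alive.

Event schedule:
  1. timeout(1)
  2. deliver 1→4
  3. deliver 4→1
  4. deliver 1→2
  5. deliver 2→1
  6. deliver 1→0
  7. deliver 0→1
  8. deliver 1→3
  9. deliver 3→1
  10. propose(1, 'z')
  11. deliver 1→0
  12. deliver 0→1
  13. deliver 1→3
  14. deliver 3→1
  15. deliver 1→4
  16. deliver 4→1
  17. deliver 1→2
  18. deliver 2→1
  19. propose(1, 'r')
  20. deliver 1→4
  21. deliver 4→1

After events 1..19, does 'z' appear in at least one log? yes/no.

step 1 timeout(1): 1={cand,b=6,log=-}
step 2 deliver 1→4: 4={foll,b=6,log=-}
step 3 deliver 4→1: —
step 4 deliver 1→2: 2={foll,b=6,log=-}
step 5 deliver 2→1: 1={lead,b=6,log=-}
step 6 deliver 1→0: 0={foll,b=6,log=-}
step 7 deliver 0→1: —
step 8 deliver 1→3: 3={foll,b=6,log=-}
step 9 deliver 3→1: —
step 10 propose(1,'z'): —
step 11 deliver 1→0: 0={foll,b=6,log=z}
step 12 deliver 0→1: —
step 13 deliver 1→3: 3={foll,b=6,log=z}
step 14 deliver 3→1: 1={lead,b=6,log=z}
step 15 deliver 1→4: 4={foll,b=6,log=z}
step 16 deliver 4→1: —
step 17 deliver 1→2: 2={foll,b=6,log=z}
step 18 deliver 2→1: —
step 19 propose(1,'r'): —

yes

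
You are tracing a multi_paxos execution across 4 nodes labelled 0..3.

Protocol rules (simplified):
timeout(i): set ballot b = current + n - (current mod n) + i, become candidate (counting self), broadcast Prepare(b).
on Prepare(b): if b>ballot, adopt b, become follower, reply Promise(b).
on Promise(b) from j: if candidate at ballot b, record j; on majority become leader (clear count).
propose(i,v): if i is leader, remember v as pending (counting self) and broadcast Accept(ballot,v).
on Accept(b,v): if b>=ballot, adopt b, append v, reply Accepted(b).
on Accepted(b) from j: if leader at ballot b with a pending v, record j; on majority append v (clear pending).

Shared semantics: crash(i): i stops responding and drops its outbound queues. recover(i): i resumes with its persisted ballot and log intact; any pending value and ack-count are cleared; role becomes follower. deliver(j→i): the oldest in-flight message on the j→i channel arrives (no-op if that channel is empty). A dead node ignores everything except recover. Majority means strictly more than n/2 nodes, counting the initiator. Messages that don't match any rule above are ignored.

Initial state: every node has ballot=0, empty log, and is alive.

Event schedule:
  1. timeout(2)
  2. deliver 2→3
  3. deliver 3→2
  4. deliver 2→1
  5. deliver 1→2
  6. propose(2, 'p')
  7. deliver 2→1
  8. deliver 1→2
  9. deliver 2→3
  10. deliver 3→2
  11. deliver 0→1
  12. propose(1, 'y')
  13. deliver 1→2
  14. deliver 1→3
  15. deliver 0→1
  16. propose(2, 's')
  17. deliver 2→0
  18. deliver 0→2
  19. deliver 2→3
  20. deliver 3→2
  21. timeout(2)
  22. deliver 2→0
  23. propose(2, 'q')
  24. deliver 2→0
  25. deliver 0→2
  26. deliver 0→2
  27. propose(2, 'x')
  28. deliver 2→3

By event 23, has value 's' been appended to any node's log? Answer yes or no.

yes

after 1 — timeout(2): n2:cand/b6/[-]
after 2 — deliver 2→3: n3:foll/b6/[-]
after 3 — deliver 3→2: ·
after 4 — deliver 2→1: n1:foll/b6/[-]
after 5 — deliver 1→2: n2:lead/b6/[-]
after 6 — propose(2,'p'): ·
after 7 — deliver 2→1: n1:foll/b6/[p]
after 8 — deliver 1→2: ·
after 9 — deliver 2→3: n3:foll/b6/[p]
after 10 — deliver 3→2: n2:lead/b6/[p]
after 11 — deliver 0→1: ·
after 12 — propose(1,'y'): ·
after 13 — deliver 1→2: ·
after 14 — deliver 1→3: ·
after 15 — deliver 0→1: ·
after 16 — propose(2,'s'): ·
after 17 — deliver 2→0: n0:foll/b6/[-]
after 18 — deliver 0→2: ·
after 19 — deliver 2→3: n3:foll/b6/[p,s]
after 20 — deliver 3→2: ·
after 21 — timeout(2): n2:cand/b10/[p]
after 22 — deliver 2→0: n0:foll/b6/[p]
after 23 — propose(2,'q'): ·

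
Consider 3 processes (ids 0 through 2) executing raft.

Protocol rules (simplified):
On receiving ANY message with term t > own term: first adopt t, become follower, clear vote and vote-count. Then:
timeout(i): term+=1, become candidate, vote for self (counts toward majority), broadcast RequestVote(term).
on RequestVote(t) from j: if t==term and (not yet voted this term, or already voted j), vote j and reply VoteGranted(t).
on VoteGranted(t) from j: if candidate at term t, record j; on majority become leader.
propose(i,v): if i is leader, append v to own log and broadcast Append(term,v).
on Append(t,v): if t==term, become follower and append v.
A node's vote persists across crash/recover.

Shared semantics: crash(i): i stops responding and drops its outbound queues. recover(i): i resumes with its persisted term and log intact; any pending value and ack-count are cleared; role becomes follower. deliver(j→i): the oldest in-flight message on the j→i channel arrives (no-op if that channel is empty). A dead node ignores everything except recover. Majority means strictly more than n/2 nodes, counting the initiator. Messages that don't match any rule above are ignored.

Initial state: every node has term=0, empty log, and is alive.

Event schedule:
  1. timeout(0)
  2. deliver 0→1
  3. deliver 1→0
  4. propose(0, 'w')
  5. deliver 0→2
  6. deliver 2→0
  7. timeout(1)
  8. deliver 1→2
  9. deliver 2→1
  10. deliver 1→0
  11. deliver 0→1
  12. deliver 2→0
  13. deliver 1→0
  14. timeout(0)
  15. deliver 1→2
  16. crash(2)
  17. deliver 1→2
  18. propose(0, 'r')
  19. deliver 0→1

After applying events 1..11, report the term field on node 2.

2

e1 timeout(0): 0[cand,t=1,-]
e2 deliver 0→1: 1[foll,t=1,-]
e3 deliver 1→0: 0[lead,t=1,-]
e4 propose(0,'w'): 0[lead,t=1,w]
e5 deliver 0→2: 2[foll,t=1,-]
e6 deliver 2→0: ·
e7 timeout(1): 1[cand,t=2,-]
e8 deliver 1→2: 2[foll,t=2,-]
e9 deliver 2→1: 1[lead,t=2,-]
e10 deliver 1→0: 0[foll,t=2,w]
e11 deliver 0→1: ·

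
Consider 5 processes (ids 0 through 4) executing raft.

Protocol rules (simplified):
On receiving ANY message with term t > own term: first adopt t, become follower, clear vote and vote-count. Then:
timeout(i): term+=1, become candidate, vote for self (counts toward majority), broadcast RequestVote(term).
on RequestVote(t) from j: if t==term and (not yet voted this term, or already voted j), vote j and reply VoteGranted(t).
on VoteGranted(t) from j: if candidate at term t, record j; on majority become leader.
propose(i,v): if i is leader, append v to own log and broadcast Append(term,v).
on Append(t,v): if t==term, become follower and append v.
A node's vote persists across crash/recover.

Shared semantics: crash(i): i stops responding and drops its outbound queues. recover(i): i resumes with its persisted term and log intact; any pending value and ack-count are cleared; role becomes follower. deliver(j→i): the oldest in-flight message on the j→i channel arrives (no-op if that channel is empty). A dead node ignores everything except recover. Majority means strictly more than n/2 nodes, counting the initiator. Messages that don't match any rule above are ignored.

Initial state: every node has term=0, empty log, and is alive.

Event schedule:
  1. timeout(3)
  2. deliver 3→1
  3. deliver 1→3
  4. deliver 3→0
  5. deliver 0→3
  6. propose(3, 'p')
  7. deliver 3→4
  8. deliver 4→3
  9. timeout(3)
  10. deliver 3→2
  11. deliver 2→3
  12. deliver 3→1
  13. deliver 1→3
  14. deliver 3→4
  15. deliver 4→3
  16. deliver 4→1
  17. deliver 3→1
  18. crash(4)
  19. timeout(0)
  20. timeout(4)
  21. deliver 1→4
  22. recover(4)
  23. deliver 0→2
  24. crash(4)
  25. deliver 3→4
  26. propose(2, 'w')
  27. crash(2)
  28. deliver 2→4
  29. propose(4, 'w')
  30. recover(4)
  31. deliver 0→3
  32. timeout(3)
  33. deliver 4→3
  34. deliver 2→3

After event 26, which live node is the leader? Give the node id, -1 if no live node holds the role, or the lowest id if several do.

-1

[1] timeout(3) → N3(cand t1 [-])
[2] deliver 3→1 → N1(foll t1 [-])
[3] deliver 1→3 → ∅
[4] deliver 3→0 → N0(foll t1 [-])
[5] deliver 0→3 → N3(lead t1 [-])
[6] propose(3,'p') → N3(lead t1 [p])
[7] deliver 3→4 → N4(foll t1 [-])
[8] deliver 4→3 → ∅
[9] timeout(3) → N3(cand t2 [p])
[10] deliver 3→2 → N2(foll t1 [-])
[11] deliver 2→3 → ∅
[12] deliver 3→1 → N1(foll t1 [p])
[13] deliver 1→3 → ∅
[14] deliver 3→4 → N4(foll t1 [p])
[15] deliver 4→3 → ∅
[16] deliver 4→1 → ∅
[17] deliver 3→1 → N1(foll t2 [p])
[18] crash(4) → N4(✗foll t1 [p])
[19] timeout(0) → N0(cand t2 [-])
[20] timeout(4) → ∅
[21] deliver 1→4 → ∅
[22] recover(4) → N4(foll t1 [p])
[23] deliver 0→2 → N2(foll t2 [-])
[24] crash(4) → N4(✗foll t1 [p])
[25] deliver 3→4 → ∅
[26] propose(2,'w') → ∅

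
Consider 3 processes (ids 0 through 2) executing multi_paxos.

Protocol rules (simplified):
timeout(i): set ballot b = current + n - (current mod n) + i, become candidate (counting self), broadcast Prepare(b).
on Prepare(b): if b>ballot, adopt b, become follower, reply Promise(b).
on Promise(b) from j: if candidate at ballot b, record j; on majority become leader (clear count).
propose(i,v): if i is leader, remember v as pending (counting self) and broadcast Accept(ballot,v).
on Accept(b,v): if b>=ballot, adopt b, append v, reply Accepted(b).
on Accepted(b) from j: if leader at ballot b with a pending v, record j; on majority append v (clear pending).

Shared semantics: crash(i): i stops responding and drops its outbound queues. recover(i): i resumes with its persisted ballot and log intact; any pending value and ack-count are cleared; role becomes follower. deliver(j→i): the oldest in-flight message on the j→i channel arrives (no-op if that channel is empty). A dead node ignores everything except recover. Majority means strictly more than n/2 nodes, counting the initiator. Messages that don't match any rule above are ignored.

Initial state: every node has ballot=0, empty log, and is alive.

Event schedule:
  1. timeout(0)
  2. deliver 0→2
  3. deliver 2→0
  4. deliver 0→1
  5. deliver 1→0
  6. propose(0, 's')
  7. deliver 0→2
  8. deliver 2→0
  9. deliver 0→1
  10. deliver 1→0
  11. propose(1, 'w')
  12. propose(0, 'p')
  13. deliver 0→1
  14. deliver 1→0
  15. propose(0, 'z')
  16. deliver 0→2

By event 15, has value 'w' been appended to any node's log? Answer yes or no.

e1 timeout(0): 0[cand,b=3,-]
e2 deliver 0→2: 2[foll,b=3,-]
e3 deliver 2→0: 0[lead,b=3,-]
e4 deliver 0→1: 1[foll,b=3,-]
e5 deliver 1→0: ·
e6 propose(0,'s'): ·
e7 deliver 0→2: 2[foll,b=3,s]
e8 deliver 2→0: 0[lead,b=3,s]
e9 deliver 0→1: 1[foll,b=3,s]
e10 deliver 1→0: ·
e11 propose(1,'w'): ·
e12 propose(0,'p'): ·
e13 deliver 0→1: 1[foll,b=3,s,p]
e14 deliver 1→0: 0[lead,b=3,s,p]
e15 propose(0,'z'): ·

no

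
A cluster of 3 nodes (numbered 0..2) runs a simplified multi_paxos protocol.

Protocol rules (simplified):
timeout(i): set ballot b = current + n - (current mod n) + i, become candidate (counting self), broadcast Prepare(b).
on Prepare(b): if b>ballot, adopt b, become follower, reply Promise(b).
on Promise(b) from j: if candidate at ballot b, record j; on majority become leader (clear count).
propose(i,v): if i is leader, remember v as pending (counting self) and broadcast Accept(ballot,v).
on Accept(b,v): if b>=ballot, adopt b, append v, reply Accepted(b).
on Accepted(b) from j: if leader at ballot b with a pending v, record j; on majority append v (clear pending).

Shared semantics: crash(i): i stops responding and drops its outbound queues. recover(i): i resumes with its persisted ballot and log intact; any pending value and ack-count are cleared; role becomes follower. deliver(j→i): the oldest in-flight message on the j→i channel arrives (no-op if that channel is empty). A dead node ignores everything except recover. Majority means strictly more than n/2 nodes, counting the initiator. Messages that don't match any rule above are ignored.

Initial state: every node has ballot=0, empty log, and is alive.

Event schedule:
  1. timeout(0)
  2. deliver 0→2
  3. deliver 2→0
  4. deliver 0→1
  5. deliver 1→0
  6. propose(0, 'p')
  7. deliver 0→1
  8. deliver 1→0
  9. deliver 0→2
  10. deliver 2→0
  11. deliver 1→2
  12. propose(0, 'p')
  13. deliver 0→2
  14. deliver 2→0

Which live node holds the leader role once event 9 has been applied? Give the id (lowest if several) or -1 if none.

0

[1] timeout(0) → N0(cand b3 [-])
[2] deliver 0→2 → N2(foll b3 [-])
[3] deliver 2→0 → N0(lead b3 [-])
[4] deliver 0→1 → N1(foll b3 [-])
[5] deliver 1→0 → ∅
[6] propose(0,'p') → ∅
[7] deliver 0→1 → N1(foll b3 [p])
[8] deliver 1→0 → N0(lead b3 [p])
[9] deliver 0→2 → N2(foll b3 [p])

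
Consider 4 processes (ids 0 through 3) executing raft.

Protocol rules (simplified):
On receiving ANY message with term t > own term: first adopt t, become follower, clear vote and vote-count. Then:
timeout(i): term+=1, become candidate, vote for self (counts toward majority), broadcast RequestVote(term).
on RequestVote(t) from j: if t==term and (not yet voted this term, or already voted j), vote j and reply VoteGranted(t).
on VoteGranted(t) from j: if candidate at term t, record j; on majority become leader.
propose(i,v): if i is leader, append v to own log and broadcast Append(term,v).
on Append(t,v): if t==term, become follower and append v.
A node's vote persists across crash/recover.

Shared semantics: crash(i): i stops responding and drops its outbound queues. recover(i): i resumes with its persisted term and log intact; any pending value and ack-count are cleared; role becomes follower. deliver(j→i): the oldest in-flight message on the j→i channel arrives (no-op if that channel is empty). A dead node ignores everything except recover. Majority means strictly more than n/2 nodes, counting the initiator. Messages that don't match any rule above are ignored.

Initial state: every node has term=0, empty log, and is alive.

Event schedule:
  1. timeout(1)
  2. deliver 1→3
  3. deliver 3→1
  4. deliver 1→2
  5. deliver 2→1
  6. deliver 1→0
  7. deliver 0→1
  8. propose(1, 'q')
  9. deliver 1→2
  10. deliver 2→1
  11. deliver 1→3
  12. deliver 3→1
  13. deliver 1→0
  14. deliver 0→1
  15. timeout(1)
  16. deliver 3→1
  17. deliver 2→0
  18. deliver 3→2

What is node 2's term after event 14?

1

step 1 timeout(1): 1={cand,t=1,log=-}
step 2 deliver 1→3: 3={foll,t=1,log=-}
step 3 deliver 3→1: —
step 4 deliver 1→2: 2={foll,t=1,log=-}
step 5 deliver 2→1: 1={lead,t=1,log=-}
step 6 deliver 1→0: 0={foll,t=1,log=-}
step 7 deliver 0→1: —
step 8 propose(1,'q'): 1={lead,t=1,log=q}
step 9 deliver 1→2: 2={foll,t=1,log=q}
step 10 deliver 2→1: —
step 11 deliver 1→3: 3={foll,t=1,log=q}
step 12 deliver 3→1: —
step 13 deliver 1→0: 0={foll,t=1,log=q}
step 14 deliver 0→1: —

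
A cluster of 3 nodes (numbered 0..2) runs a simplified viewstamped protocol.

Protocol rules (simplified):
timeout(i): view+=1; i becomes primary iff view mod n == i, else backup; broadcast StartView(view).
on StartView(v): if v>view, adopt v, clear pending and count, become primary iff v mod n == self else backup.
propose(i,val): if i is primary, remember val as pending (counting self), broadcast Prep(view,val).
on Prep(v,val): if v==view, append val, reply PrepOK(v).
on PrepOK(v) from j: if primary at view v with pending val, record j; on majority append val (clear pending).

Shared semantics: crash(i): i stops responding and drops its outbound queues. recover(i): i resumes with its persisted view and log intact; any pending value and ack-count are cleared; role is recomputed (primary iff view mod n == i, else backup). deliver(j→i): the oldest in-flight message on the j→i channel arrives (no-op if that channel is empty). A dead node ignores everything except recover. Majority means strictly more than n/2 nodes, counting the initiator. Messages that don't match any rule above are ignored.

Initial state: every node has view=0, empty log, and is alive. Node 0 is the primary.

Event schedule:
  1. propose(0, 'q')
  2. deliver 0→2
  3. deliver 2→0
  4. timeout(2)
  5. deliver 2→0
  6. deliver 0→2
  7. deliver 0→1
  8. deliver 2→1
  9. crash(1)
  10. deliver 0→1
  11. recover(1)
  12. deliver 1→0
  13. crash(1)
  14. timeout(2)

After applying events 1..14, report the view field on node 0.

e1 propose(0,'q'): ·
e2 deliver 0→2: 2[back,v=0,q]
e3 deliver 2→0: 0[prim,v=0,q]
e4 timeout(2): 2[back,v=1,q]
e5 deliver 2→0: 0[back,v=1,q]
e6 deliver 0→2: ·
e7 deliver 0→1: 1[back,v=0,q]
e8 deliver 2→1: 1[prim,v=1,q]
e9 crash(1): 1[✗prim,v=1,q]
e10 deliver 0→1: ·
e11 recover(1): 1[prim,v=1,q]
e12 deliver 1→0: ·
e13 crash(1): 1[✗prim,v=1,q]
e14 timeout(2): 2[prim,v=2,q]

1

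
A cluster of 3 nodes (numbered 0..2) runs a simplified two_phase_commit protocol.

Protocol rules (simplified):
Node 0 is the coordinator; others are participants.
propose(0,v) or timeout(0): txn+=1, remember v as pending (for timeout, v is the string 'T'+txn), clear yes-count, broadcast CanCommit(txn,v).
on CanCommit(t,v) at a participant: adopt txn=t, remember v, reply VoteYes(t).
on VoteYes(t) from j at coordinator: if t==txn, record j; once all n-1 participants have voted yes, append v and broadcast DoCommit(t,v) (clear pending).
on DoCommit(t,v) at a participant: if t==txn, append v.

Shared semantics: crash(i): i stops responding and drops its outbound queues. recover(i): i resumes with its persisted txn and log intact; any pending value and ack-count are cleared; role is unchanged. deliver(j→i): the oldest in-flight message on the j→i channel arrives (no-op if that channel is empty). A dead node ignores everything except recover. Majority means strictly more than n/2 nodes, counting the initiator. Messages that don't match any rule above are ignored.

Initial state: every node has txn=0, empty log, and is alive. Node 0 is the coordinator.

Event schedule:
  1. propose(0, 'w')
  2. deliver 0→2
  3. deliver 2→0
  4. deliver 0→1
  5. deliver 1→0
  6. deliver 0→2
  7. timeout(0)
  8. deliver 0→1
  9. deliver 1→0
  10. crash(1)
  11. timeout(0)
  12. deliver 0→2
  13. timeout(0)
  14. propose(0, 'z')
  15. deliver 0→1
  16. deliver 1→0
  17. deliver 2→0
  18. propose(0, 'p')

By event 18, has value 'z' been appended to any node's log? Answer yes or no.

after 1 — propose(0,'w'): n0:coor/t1/[-]
after 2 — deliver 0→2: n2:part/t1/[-]
after 3 — deliver 2→0: ·
after 4 — deliver 0→1: n1:part/t1/[-]
after 5 — deliver 1→0: n0:coor/t1/[w]
after 6 — deliver 0→2: n2:part/t1/[w]
after 7 — timeout(0): n0:coor/t2/[w]
after 8 — deliver 0→1: n1:part/t1/[w]
after 9 — deliver 1→0: ·
after 10 — crash(1): n1:✗part/t1/[w]
after 11 — timeout(0): n0:coor/t3/[w]
after 12 — deliver 0→2: n2:part/t2/[w]
after 13 — timeout(0): n0:coor/t4/[w]
after 14 — propose(0,'z'): n0:coor/t5/[w]
after 15 — deliver 0→1: ·
after 16 — deliver 1→0: ·
after 17 — deliver 2→0: ·
after 18 — propose(0,'p'): n0:coor/t6/[w]

no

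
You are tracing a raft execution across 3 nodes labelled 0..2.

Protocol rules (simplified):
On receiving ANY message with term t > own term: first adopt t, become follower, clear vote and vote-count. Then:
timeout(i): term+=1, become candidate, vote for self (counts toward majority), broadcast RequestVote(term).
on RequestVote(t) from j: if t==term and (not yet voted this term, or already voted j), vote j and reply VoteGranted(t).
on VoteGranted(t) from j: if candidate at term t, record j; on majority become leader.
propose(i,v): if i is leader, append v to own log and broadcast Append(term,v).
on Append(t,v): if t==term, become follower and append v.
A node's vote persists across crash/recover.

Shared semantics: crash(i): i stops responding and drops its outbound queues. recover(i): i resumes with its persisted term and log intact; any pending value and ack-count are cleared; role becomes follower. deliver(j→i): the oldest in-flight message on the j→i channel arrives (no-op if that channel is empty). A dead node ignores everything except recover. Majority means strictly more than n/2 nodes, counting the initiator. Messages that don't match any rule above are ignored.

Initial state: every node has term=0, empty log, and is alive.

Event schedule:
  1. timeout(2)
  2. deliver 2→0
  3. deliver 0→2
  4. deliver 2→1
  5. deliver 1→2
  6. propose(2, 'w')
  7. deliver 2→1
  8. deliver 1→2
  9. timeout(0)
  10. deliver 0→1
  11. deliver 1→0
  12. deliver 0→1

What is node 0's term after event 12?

1. timeout(2):  <2:cand t1 ->
2. deliver 2→0:  <0:foll t1 ->
3. deliver 0→2:  <2:lead t1 ->
4. deliver 2→1:  <1:foll t1 ->
5. deliver 1→2:  nop
6. propose(2,'w'):  <2:lead t1 w>
7. deliver 2→1:  <1:foll t1 w>
8. deliver 1→2:  nop
9. timeout(0):  <0:cand t2 ->
10. deliver 0→1:  <1:foll t2 w>
11. deliver 1→0:  <0:lead t2 ->
12. deliver 0→1:  nop

2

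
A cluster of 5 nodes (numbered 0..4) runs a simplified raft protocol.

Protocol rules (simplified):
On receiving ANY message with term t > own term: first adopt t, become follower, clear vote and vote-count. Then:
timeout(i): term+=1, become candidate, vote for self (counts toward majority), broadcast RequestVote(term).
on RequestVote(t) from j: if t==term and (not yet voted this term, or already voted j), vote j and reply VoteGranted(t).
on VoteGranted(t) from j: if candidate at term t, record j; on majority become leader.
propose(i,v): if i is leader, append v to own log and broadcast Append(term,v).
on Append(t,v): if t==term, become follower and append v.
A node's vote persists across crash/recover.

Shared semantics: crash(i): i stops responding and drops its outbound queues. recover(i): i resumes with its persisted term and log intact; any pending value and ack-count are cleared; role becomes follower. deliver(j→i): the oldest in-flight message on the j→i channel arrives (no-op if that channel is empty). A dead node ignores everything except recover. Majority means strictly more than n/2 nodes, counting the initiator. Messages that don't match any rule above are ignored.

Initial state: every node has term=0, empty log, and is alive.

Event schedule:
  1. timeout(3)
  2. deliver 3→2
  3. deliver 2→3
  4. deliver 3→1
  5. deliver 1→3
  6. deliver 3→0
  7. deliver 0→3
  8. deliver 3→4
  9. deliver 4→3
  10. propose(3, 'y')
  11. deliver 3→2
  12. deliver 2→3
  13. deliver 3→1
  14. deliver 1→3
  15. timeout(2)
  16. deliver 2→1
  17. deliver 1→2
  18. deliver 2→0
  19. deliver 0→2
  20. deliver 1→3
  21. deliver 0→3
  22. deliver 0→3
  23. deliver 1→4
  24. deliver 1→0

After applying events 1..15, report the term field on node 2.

1. timeout(3):  <3:cand t1 ->
2. deliver 3→2:  <2:foll t1 ->
3. deliver 2→3:  nop
4. deliver 3→1:  <1:foll t1 ->
5. deliver 1→3:  <3:lead t1 ->
6. deliver 3→0:  <0:foll t1 ->
7. deliver 0→3:  nop
8. deliver 3→4:  <4:foll t1 ->
9. deliver 4→3:  nop
10. propose(3,'y'):  <3:lead t1 y>
11. deliver 3→2:  <2:foll t1 y>
12. deliver 2→3:  nop
13. deliver 3→1:  <1:foll t1 y>
14. deliver 1→3:  nop
15. timeout(2):  <2:cand t2 y>

2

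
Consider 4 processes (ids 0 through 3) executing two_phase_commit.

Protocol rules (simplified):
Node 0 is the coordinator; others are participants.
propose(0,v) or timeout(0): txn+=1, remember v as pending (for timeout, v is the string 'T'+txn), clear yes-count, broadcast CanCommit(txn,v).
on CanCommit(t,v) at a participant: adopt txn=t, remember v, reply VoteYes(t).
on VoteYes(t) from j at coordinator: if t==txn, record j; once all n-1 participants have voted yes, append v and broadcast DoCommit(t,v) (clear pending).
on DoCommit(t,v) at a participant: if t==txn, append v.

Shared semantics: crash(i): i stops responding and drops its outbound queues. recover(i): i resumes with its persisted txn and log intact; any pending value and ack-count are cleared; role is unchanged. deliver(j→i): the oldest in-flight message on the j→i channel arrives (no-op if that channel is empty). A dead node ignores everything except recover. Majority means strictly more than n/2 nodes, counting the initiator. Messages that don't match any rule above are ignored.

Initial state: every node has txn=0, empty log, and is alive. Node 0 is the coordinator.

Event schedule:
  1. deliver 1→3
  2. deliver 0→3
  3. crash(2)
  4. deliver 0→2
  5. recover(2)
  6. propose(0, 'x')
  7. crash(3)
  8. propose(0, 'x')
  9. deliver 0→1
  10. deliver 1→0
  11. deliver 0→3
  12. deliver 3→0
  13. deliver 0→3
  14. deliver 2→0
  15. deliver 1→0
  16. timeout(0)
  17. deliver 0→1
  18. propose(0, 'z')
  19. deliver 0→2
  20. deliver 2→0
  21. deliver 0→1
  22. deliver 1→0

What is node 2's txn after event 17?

0

e1 deliver 1→3: ·
e2 deliver 0→3: ·
e3 crash(2): 2[✗part,t=0,-]
e4 deliver 0→2: ·
e5 recover(2): 2[part,t=0,-]
e6 propose(0,'x'): 0[coor,t=1,-]
e7 crash(3): 3[✗part,t=0,-]
e8 propose(0,'x'): 0[coor,t=2,-]
e9 deliver 0→1: 1[part,t=1,-]
e10 deliver 1→0: ·
e11 deliver 0→3: ·
e12 deliver 3→0: ·
e13 deliver 0→3: ·
e14 deliver 2→0: ·
e15 deliver 1→0: ·
e16 timeout(0): 0[coor,t=3,-]
e17 deliver 0→1: 1[part,t=2,-]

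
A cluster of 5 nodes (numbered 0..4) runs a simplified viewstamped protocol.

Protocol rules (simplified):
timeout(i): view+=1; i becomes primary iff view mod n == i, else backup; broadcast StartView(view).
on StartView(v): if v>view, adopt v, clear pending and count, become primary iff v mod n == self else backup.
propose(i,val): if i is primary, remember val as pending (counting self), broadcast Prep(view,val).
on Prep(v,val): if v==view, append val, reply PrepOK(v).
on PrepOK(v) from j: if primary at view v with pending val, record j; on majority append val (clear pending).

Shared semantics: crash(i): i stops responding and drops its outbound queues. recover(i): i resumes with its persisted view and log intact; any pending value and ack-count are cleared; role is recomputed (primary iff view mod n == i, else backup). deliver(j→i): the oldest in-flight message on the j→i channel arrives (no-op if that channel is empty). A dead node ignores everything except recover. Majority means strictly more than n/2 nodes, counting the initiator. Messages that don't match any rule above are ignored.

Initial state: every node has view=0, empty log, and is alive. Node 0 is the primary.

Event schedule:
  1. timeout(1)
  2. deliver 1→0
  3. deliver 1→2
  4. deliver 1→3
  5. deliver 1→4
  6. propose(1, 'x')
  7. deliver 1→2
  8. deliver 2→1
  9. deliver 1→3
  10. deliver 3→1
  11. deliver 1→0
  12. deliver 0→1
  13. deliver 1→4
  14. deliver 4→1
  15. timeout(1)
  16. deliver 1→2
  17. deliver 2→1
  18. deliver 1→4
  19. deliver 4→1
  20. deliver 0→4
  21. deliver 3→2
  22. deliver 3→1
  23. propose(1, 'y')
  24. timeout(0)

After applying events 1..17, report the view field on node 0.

step 1 timeout(1): 1={prim,v=1,log=-}
step 2 deliver 1→0: 0={back,v=1,log=-}
step 3 deliver 1→2: 2={back,v=1,log=-}
step 4 deliver 1→3: 3={back,v=1,log=-}
step 5 deliver 1→4: 4={back,v=1,log=-}
step 6 propose(1,'x'): —
step 7 deliver 1→2: 2={back,v=1,log=x}
step 8 deliver 2→1: —
step 9 deliver 1→3: 3={back,v=1,log=x}
step 10 deliver 3→1: 1={prim,v=1,log=x}
step 11 deliver 1→0: 0={back,v=1,log=x}
step 12 deliver 0→1: —
step 13 deliver 1→4: 4={back,v=1,log=x}
step 14 deliver 4→1: —
step 15 timeout(1): 1={back,v=2,log=x}
step 16 deliver 1→2: 2={prim,v=2,log=x}
step 17 deliver 2→1: —

1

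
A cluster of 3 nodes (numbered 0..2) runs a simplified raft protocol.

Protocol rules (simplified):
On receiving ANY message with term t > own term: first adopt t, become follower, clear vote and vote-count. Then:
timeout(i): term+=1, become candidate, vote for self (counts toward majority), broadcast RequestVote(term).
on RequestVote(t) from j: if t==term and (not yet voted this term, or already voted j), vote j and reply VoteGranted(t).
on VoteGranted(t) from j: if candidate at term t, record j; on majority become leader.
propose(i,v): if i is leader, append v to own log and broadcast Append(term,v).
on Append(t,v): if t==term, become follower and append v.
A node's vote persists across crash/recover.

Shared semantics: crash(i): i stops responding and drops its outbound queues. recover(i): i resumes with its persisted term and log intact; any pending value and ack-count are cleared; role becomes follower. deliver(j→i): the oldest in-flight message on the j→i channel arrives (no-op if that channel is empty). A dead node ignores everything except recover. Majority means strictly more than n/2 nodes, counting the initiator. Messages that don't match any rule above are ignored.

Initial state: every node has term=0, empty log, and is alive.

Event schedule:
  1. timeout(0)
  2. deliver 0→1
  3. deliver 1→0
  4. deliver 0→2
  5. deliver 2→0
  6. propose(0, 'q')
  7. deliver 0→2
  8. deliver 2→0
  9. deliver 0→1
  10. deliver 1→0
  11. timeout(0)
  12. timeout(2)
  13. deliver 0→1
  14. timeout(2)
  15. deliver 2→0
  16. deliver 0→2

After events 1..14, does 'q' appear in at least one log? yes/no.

yes

after 1 — timeout(0): n0:cand/t1/[-]
after 2 — deliver 0→1: n1:foll/t1/[-]
after 3 — deliver 1→0: n0:lead/t1/[-]
after 4 — deliver 0→2: n2:foll/t1/[-]
after 5 — deliver 2→0: ·
after 6 — propose(0,'q'): n0:lead/t1/[q]
after 7 — deliver 0→2: n2:foll/t1/[q]
after 8 — deliver 2→0: ·
after 9 — deliver 0→1: n1:foll/t1/[q]
after 10 — deliver 1→0: ·
after 11 — timeout(0): n0:cand/t2/[q]
after 12 — timeout(2): n2:cand/t2/[q]
after 13 — deliver 0→1: n1:foll/t2/[q]
after 14 — timeout(2): n2:cand/t3/[q]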